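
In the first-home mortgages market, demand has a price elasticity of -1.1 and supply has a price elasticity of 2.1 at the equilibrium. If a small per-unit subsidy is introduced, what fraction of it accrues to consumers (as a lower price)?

For a small subsidy around the equilibrium, the benefit split depends on the relative slopes, which at a point are proportional to the elasticities.
Buyer share = εs/(εs + |εd|) = 2.1/(2.1 + 1.1) = 0.65625; seller share = |εd|/(εs + |εd|) = 0.34375.

Consumer share = 0.65625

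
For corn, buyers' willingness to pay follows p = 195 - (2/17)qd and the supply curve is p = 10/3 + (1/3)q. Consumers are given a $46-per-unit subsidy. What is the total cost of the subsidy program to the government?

Pre-subsidy: 195 - (2/17)q = 10/3 + (1/3)q gives q* = 425 and p* = 145.
With the rebate, buyers effectively pay pb = ps − 46, where ps is the price sellers receive.
On the curves, pb = 195 - (2/17)q and ps = 10/3 + (1/3)q; the wedge ps − pb = 46 gives 10/3 + (1/3)q − (195 - (2/17)q) = 46, so q' = 527.
Then pb = 195 − (2/17)·527 = 133 and ps = 10/3 + (1/3)·527 = 179.
Government outlay = subsidy × quantity = 46 × 527 = 24242.

Government cost = $24242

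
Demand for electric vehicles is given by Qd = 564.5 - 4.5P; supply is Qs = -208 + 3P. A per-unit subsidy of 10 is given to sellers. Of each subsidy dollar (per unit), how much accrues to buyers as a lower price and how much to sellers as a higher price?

Pre-subsidy: 564.5 - 4.5P = -208 + 3P gives P* = 103, Q* = 101.
With the subsidy, sellers receive Ps = Pb + 10 for each unit, where Pb is the price buyers pay.
Supply in terms of Pb becomes Qs = -208 + 3(Pb + 10) = -178 + 3Pb. Setting this equal to demand: 564.5 - 4.5Pb = -178 + 3Pb, so Pb = 99.
Sellers receive Ps = 99 + 10 = 109; Q' = 564.5 − 4.5·99 = 119.
Buyers' price falls by P* − Pb = 103 − 99 = 4; sellers' price rises by Ps − P* = 109 − 103 = 6.

Buyers gain 4 per unit; sellers gain 6 per unit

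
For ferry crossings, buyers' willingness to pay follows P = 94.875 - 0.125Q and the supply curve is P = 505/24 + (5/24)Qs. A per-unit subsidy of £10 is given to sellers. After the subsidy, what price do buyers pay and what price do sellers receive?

Buyers pay £63.4375; sellers receive £73.4375

Pre-subsidy: 94.875 - 0.125Q = 505/24 + (5/24)Q gives Q* = 221.5 and P* = 67.1875.
With the subsidy, sellers receive Ps = Pb + 10 for each unit, where Pb is the price buyers pay.
On the curves, Pb = 94.875 - 0.125Q and Ps = 505/24 + (5/24)Q; the wedge Ps − Pb = 10 gives 505/24 + (5/24)Q − (94.875 - 0.125Q) = 10, so Q' = 251.5.
Then Pb = 94.875 − 0.125·251.5 = 63.4375 and Ps = 505/24 + (5/24)·251.5 = 73.4375.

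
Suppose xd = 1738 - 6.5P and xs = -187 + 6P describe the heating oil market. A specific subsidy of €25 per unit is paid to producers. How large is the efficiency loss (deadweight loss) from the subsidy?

Deadweight loss = €975

Pre-subsidy: 1738 - 6.5P = -187 + 6P gives P* = 154, x* = 737.
With the subsidy, sellers receive Ps = Pb + 25 for each unit, where Pb is the price buyers pay.
Supply in terms of Pb becomes xs = -187 + 6(Pb + 25) = -37 + 6Pb. Setting this equal to demand: 1738 - 6.5Pb = -37 + 6Pb, so Pb = 142.
Sellers receive Ps = 142 + 25 = 167; x' = 1738 − 6.5·142 = 815.
The subsidy expands output by 815 − 737 = 78 past the efficient level; on those units the gap between marginal cost and willingness to pay runs from 0 up to 25.
DWL = ½ × 25 × 78 = 975.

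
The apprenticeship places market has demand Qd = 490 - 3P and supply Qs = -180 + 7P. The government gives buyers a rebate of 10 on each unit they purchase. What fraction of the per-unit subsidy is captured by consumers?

Consumer share = 0.7

Pre-subsidy: 490 - 3P = -180 + 7P gives P* = 67, Q* = 289.
With the rebate, buyers effectively pay Pb = Ps − 10, where Ps is the price sellers receive.
Demand in terms of Ps becomes Qd = 490 − 3(Ps − 10) = 520 - 3Ps. Setting this equal to supply: 520 - 3Ps = -180 + 7Ps, so Ps = 70.
Buyers pay Pb = 70 − 10 = 60; Q' = -180 + 7·70 = 310.
Buyers' price falls by P* − Pb = 67 − 60 = 7; sellers' price rises by Ps − P* = 70 − 67 = 3.
So consumers capture 7/10 = 0.7 of each unit of subsidy.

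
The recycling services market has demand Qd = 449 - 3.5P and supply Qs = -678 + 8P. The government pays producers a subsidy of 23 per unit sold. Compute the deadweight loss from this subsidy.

Deadweight loss = 644

Pre-subsidy: 449 - 3.5P = -678 + 8P gives P* = 98, Q* = 106.
With the subsidy, sellers receive Ps = Pb + 23 for each unit, where Pb is the price buyers pay.
Supply in terms of Pb becomes Qs = -678 + 8(Pb + 23) = -494 + 8Pb. Setting this equal to demand: 449 - 3.5Pb = -494 + 8Pb, so Pb = 82.
Sellers receive Ps = 82 + 23 = 105; Q' = 449 − 3.5·82 = 162.
The subsidy expands output by 162 − 106 = 56 past the efficient level; on those units the gap between marginal cost and willingness to pay runs from 0 up to 23.
DWL = ½ × 23 × 56 = 644.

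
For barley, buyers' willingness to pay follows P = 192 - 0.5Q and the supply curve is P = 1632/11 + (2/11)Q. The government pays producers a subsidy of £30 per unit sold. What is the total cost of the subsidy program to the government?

Government cost = £3240

Pre-subsidy: 192 - 0.5Q = 1632/11 + (2/11)Q gives Q* = 64 and P* = 160.
With the subsidy, sellers receive Ps = Pb + 30 for each unit, where Pb is the price buyers pay.
On the curves, Pb = 192 - 0.5Q and Ps = 1632/11 + (2/11)Q; the wedge Ps − Pb = 30 gives 1632/11 + (2/11)Q − (192 - 0.5Q) = 30, so Q' = 108.
Then Pb = 192 − 0.5·108 = 138 and Ps = 1632/11 + (2/11)·108 = 168.
Government outlay = subsidy × quantity = 30 × 108 = 3240.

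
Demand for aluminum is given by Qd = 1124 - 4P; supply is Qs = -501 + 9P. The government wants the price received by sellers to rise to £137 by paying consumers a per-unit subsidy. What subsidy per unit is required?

At a seller price of 137, quantity supplied is -501 + 9·137 = 732.
Buyers absorb 732 only when they pay Pb with 1124 − 4·Pb = 732, i.e. Pb = 98.
s = Ps − Pb = 137 − 98 = 39.

Required subsidy s = £39 per unit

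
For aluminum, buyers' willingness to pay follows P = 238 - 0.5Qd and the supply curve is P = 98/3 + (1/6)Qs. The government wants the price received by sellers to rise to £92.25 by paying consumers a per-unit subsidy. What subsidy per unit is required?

Required subsidy s = £33 per unit

At a seller price of 92.25, quantity supplied is -196 + 6·92.25 = 357.5.
Buyers absorb 357.5 only when they pay Pb = 238 − 0.5·357.5 = 59.25.
s = Ps − Pb = 92.25 − 59.25 = 33.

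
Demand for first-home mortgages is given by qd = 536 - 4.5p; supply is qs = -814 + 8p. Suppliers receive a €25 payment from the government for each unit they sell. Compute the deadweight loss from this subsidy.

Deadweight loss = €900

Pre-subsidy: 536 - 4.5p = -814 + 8p gives p* = 108, q* = 50.
With the subsidy, sellers receive ps = pb + 25 for each unit, where pb is the price buyers pay.
Supply in terms of pb becomes qs = -814 + 8(pb + 25) = -614 + 8pb. Setting this equal to demand: 536 - 4.5pb = -614 + 8pb, so pb = 92.
Sellers receive ps = 92 + 25 = 117; q' = 536 − 4.5·92 = 122.
The subsidy expands output by 122 − 50 = 72 past the efficient level; on those units the gap between marginal cost and willingness to pay runs from 0 up to 25.
DWL = ½ × 25 × 72 = 900.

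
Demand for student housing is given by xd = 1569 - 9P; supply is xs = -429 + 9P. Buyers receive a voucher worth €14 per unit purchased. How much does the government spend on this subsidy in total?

Pre-subsidy: 1569 - 9P = -429 + 9P gives P* = 111, x* = 570.
With the rebate, buyers effectively pay Pb = Ps − 14, where Ps is the price sellers receive.
Demand in terms of Ps becomes xd = 1569 − 9(Ps − 14) = 1695 - 9Ps. Setting this equal to supply: 1695 - 9Ps = -429 + 9Ps, so Ps = 118.
Buyers pay Pb = 118 − 14 = 104; x' = -429 + 9·118 = 633.
Government outlay = subsidy × quantity = 14 × 633 = 8862.

Government cost = €8862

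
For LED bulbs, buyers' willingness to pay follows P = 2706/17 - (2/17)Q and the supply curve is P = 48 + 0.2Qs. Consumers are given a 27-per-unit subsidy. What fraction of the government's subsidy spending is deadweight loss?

Pre-subsidy: 2706/17 - (2/17)Q = 48 + 0.2Q gives Q* = 350 and P* = 118.
With the rebate, buyers effectively pay Pb = Ps − 27, where Ps is the price sellers receive.
On the curves, Pb = 2706/17 - (2/17)Q and Ps = 48 + 0.2Q; the wedge Ps − Pb = 27 gives 48 + 0.2Q − (2706/17 - (2/17)Q) = 27, so Q' = 435.
Then Pb = 2706/17 − (2/17)·435 = 108 and Ps = 48 + 0.2·435 = 135.
ΔCS = ½(350 + 435)(118 − 108) = 3925; ΔPS = ½(350 + 435)(135 − 118) = 6672.5.
Government spending = 27 × 435 = 11745.
DWL = ½ × 27 × (435 − 350) = 1147.5; fraction = 1147.5 / 11745 = 17/174.

DWL / government spending = 17/174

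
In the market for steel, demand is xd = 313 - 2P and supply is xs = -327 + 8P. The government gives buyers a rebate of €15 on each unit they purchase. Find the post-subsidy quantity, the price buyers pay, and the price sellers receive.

Pre-subsidy: 313 - 2P = -327 + 8P gives P* = 64, x* = 185.
With the rebate, buyers effectively pay Pb = Ps − 15, where Ps is the price sellers receive.
Demand in terms of Ps becomes xd = 313 − 2(Ps − 15) = 343 - 2Ps. Setting this equal to supply: 343 - 2Ps = -327 + 8Ps, so Ps = 67.
Buyers pay Pb = 67 − 15 = 52; x' = -327 + 8·67 = 209.

x' = 209; buyers pay €52; sellers receive €67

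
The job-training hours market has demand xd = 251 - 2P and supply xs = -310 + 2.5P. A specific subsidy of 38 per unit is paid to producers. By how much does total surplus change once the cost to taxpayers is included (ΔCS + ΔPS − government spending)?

Pre-subsidy: 251 - 2P = -310 + 2.5P gives P* = 374/3, x* = 5/3.
With the subsidy, sellers receive Ps = Pb + 38 for each unit, where Pb is the price buyers pay.
Supply in terms of Pb becomes xs = -310 + 2.5(Pb + 38) = -215 + 2.5Pb. Setting this equal to demand: 251 - 2Pb = -215 + 2.5Pb, so Pb = 932/9.
Sellers receive Ps = 932/9 + 38 = 1274/9; x' = 251 − 2·(932/9) = 395/9.
ΔCS = ½(5/3 + 395/9)(374/3 − 932/9) = 38950/81; ΔPS = ½(5/3 + 395/9)(1274/9 − 374/3) = 31160/81.
Government spending = 38 × 395/9 = 15010/9.
Net change = 38950/81 + 31160/81 − 15010/9 = -7220/9. The loss equals the DWL triangle ½·38·380/9.

Net change in total surplus = -7220/9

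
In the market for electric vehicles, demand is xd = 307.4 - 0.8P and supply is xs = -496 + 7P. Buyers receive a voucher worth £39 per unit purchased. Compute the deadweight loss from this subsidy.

Pre-subsidy: 307.4 - 0.8P = -496 + 7P gives P* = 103, x* = 225.
With the rebate, buyers effectively pay Pb = Ps − 39, where Ps is the price sellers receive.
Demand in terms of Ps becomes xd = 307.4 − 0.8(Ps − 39) = 338.6 - 0.8Ps. Setting this equal to supply: 338.6 - 0.8Ps = -496 + 7Ps, so Ps = 107.
Buyers pay Pb = 107 − 39 = 68; x' = -496 + 7·107 = 253.
The subsidy expands output by 253 − 225 = 28 past the efficient level; on those units the gap between marginal cost and willingness to pay runs from 0 up to 39.
DWL = ½ × 39 × 28 = 546.

Deadweight loss = £546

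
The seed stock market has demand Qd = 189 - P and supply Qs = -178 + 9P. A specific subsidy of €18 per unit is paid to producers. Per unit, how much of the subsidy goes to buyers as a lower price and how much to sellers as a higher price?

Buyers gain €16.2 per unit; sellers gain €1.8 per unit

Pre-subsidy: 189 - P = -178 + 9P gives P* = 36.7, Q* = 152.3.
With the subsidy, sellers receive Ps = Pb + 18 for each unit, where Pb is the price buyers pay.
Supply in terms of Pb becomes Qs = -178 + 9(Pb + 18) = -16 + 9Pb. Setting this equal to demand: 189 - Pb = -16 + 9Pb, so Pb = 20.5.
Sellers receive Ps = 20.5 + 18 = 38.5; Q' = 189 − 1·20.5 = 168.5.
Buyers' price falls by P* − Pb = 36.7 − 20.5 = 16.2; sellers' price rises by Ps − P* = 38.5 − 36.7 = 1.8.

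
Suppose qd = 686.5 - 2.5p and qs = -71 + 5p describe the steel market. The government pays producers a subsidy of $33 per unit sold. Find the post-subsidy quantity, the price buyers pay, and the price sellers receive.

Pre-subsidy: 686.5 - 2.5p = -71 + 5p gives p* = 101, q* = 434.
With the subsidy, sellers receive ps = pb + 33 for each unit, where pb is the price buyers pay.
Supply in terms of pb becomes qs = -71 + 5(pb + 33) = 94 + 5pb. Setting this equal to demand: 686.5 - 2.5pb = 94 + 5pb, so pb = 79.
Sellers receive ps = 79 + 33 = 112; q' = 686.5 − 2.5·79 = 489.

q' = 489; buyers pay $79; sellers receive $112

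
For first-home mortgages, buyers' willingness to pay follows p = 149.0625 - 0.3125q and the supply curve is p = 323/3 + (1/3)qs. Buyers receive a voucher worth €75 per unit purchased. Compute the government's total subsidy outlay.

Pre-subsidy: 149.0625 - 0.3125q = 323/3 + (1/3)q gives q* = 1987/31 and p* = 4000/31.
With the rebate, buyers effectively pay pb = ps − 75, where ps is the price sellers receive.
On the curves, pb = 149.0625 - 0.3125q and ps = 323/3 + (1/3)q; the wedge ps − pb = 75 gives 323/3 + (1/3)q − (149.0625 - 0.3125q) = 75, so q' = 5587/31.
Then pb = 149.0625 − 0.3125·(5587/31) = 2875/31 and ps = 323/3 + (1/3)·(5587/31) = 5200/31.
Government outlay = subsidy × quantity = 75 × 5587/31 = 419025/31.

Government cost = 419025/31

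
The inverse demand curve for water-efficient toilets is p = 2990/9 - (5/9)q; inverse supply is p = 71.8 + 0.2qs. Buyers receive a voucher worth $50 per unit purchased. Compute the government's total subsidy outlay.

Government cost = 349225/17

Pre-subsidy: 2990/9 - (5/9)q = 71.8 + 0.2q gives q* = 11719/34 and p* = 4785/34.
With the rebate, buyers effectively pay pb = ps − 50, where ps is the price sellers receive.
On the curves, pb = 2990/9 - (5/9)q and ps = 71.8 + 0.2q; the wedge ps − pb = 50 gives 71.8 + 0.2q − (2990/9 - (5/9)q) = 50, so q' = 13969/34.
Then pb = 2990/9 − (5/9)·(13969/34) = 3535/34 and ps = 71.8 + 0.2·(13969/34) = 5235/34.
Government outlay = subsidy × quantity = 50 × 13969/34 = 349225/17.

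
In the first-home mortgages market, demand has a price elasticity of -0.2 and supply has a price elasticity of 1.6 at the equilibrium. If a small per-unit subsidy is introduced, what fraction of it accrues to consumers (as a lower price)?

Consumer share = 8/9

For a small subsidy around the equilibrium, the benefit split depends on the relative slopes, which at a point are proportional to the elasticities.
Buyer share = εs/(εs + |εd|) = 1.6/(1.6 + 0.2) = 8/9; seller share = |εd|/(εs + |εd|) = 1/9.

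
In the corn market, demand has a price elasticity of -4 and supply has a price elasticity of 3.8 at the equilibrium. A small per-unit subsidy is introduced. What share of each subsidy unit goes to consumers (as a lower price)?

Consumer share = 19/39

For a small subsidy around the equilibrium, the benefit split depends on the relative slopes, which at a point are proportional to the elasticities.
Buyer share = εs/(εs + |εd|) = 3.8/(3.8 + 4) = 19/39; seller share = |εd|/(εs + |εd|) = 20/39.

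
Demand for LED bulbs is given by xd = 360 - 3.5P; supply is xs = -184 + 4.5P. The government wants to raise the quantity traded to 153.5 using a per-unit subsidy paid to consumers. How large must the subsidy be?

At x = 153.5, invert demand for the buyer price: Pb = (360 − 153.5)/3.5 = 59; invert supply for the seller price: Ps = (153.5 − (-184))/4.5 = 75.
The subsidy must fill the gap: s = Ps − Pb = 75 − 59 = 16.

Required subsidy s = 16 per unit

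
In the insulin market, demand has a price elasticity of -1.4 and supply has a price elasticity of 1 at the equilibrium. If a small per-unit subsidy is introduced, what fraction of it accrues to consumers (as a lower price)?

For a small subsidy around the equilibrium, the benefit split depends on the relative slopes, which at a point are proportional to the elasticities.
Buyer share = εs/(εs + |εd|) = 1/(1 + 1.4) = 5/12; seller share = |εd|/(εs + |εd|) = 7/12.

Consumer share = 5/12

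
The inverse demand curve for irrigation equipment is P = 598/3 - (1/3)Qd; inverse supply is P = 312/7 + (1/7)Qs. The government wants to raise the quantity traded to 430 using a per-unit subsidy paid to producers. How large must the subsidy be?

At Q = 430, from the demand curve buyers pay Pb = 598/3 − (1/3)·430 = 56; from the supply curve sellers need Ps = 312/7 + (1/7)·430 = 106.
The subsidy must fill the gap: s = Ps − Pb = 106 − 56 = 50.

Required subsidy s = 50 per unit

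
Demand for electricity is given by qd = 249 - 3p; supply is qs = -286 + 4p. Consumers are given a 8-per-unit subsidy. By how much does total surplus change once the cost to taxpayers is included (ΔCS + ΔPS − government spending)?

Net change in total surplus = -384/7

Pre-subsidy: 249 - 3p = -286 + 4p gives p* = 535/7, q* = 138/7.
With the rebate, buyers effectively pay pb = ps − 8, where ps is the price sellers receive.
Demand in terms of ps becomes qd = 249 − 3(ps − 8) = 273 - 3ps. Setting this equal to supply: 273 - 3ps = -286 + 4ps, so ps = 559/7.
Buyers pay pb = 559/7 − 8 = 503/7; q' = -286 + 4·(559/7) = 234/7.
ΔCS = ½(138/7 + 234/7)(535/7 − 503/7) = 5952/49; ΔPS = ½(138/7 + 234/7)(559/7 − 535/7) = 4464/49.
Government spending = 8 × 234/7 = 1872/7.
Net change = 5952/49 + 4464/49 − 1872/7 = -384/7. The loss equals the DWL triangle ½·8·96/7.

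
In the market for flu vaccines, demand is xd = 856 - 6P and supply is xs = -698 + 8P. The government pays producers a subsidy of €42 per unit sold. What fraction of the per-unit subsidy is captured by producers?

Producer share = 3/7

Pre-subsidy: 856 - 6P = -698 + 8P gives P* = 111, x* = 190.
With the subsidy, sellers receive Ps = Pb + 42 for each unit, where Pb is the price buyers pay.
Supply in terms of Pb becomes xs = -698 + 8(Pb + 42) = -362 + 8Pb. Setting this equal to demand: 856 - 6Pb = -362 + 8Pb, so Pb = 87.
Sellers receive Ps = 87 + 42 = 129; x' = 856 − 6·87 = 334.
Buyers' price falls by P* − Pb = 111 − 87 = 24; sellers' price rises by Ps − P* = 129 − 111 = 18.
So producers capture 18/42 = 3/7 of each unit of subsidy.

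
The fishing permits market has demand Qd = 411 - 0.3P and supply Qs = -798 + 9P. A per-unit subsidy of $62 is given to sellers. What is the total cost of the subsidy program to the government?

Government cost = $24180

Pre-subsidy: 411 - 0.3P = -798 + 9P gives P* = 130, Q* = 372.
With the subsidy, sellers receive Ps = Pb + 62 for each unit, where Pb is the price buyers pay.
Supply in terms of Pb becomes Qs = -798 + 9(Pb + 62) = -240 + 9Pb. Setting this equal to demand: 411 - 0.3Pb = -240 + 9Pb, so Pb = 70.
Sellers receive Ps = 70 + 62 = 132; Q' = 411 − 0.3·70 = 390.
Government outlay = subsidy × quantity = 62 × 390 = 24180.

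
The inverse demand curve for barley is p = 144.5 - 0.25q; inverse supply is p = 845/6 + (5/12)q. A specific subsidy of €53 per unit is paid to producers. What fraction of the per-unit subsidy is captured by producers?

Producer share = 0.625

Pre-subsidy: 144.5 - 0.25q = 845/6 + (5/12)q gives q* = 5.5 and p* = 143.125.
With the subsidy, sellers receive ps = pb + 53 for each unit, where pb is the price buyers pay.
On the curves, pb = 144.5 - 0.25q and ps = 845/6 + (5/12)q; the wedge ps − pb = 53 gives 845/6 + (5/12)q − (144.5 - 0.25q) = 53, so q' = 85.
Then pb = 144.5 − 0.25·85 = 123.25 and ps = 845/6 + (5/12)·85 = 176.25.
Buyers' price falls by p* − pb = 143.125 − 123.25 = 19.875; sellers' price rises by ps − p* = 176.25 − 143.125 = 33.125.
So producers capture 33.125/53 = 0.625 of each unit of subsidy.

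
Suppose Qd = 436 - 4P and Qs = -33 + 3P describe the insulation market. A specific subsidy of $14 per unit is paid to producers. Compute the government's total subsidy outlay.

Pre-subsidy: 436 - 4P = -33 + 3P gives P* = 67, Q* = 168.
With the subsidy, sellers receive Ps = Pb + 14 for each unit, where Pb is the price buyers pay.
Supply in terms of Pb becomes Qs = -33 + 3(Pb + 14) = 9 + 3Pb. Setting this equal to demand: 436 - 4Pb = 9 + 3Pb, so Pb = 61.
Sellers receive Ps = 61 + 14 = 75; Q' = 436 − 4·61 = 192.
Government outlay = subsidy × quantity = 14 × 192 = 2688.

Government cost = $2688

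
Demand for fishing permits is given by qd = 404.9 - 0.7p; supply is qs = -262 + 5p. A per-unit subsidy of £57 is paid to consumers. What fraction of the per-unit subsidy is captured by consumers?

Consumer share = 50/57

Pre-subsidy: 404.9 - 0.7p = -262 + 5p gives p* = 117, q* = 323.
With the rebate, buyers effectively pay pb = ps − 57, where ps is the price sellers receive.
Demand in terms of ps becomes qd = 404.9 − 0.7(ps − 57) = 444.8 - 0.7ps. Setting this equal to supply: 444.8 - 0.7ps = -262 + 5ps, so ps = 124.
Buyers pay pb = 124 − 57 = 67; q' = -262 + 5·124 = 358.
Buyers' price falls by p* − pb = 117 − 67 = 50; sellers' price rises by ps − p* = 124 − 117 = 7.
So consumers capture 50/57 = 50/57 of each unit of subsidy.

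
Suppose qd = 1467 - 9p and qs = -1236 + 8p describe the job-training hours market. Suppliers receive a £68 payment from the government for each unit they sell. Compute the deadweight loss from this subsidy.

Pre-subsidy: 1467 - 9p = -1236 + 8p gives p* = 159, q* = 36.
With the subsidy, sellers receive ps = pb + 68 for each unit, where pb is the price buyers pay.
Supply in terms of pb becomes qs = -1236 + 8(pb + 68) = -692 + 8pb. Setting this equal to demand: 1467 - 9pb = -692 + 8pb, so pb = 127.
Sellers receive ps = 127 + 68 = 195; q' = 1467 − 9·127 = 324.
The subsidy expands output by 324 − 36 = 288 past the efficient level; on those units the gap between marginal cost and willingness to pay runs from 0 up to 68.
DWL = ½ × 68 × 288 = 9792.

Deadweight loss = £9792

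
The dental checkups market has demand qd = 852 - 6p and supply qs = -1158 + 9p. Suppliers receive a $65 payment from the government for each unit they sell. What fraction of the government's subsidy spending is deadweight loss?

Pre-subsidy: 852 - 6p = -1158 + 9p gives p* = 134, q* = 48.
With the subsidy, sellers receive ps = pb + 65 for each unit, where pb is the price buyers pay.
Supply in terms of pb becomes qs = -1158 + 9(pb + 65) = -573 + 9pb. Setting this equal to demand: 852 - 6pb = -573 + 9pb, so pb = 95.
Sellers receive ps = 95 + 65 = 160; q' = 852 − 6·95 = 282.
ΔCS = ½(48 + 282)(134 − 95) = 6435; ΔPS = ½(48 + 282)(160 − 134) = 4290.
Government spending = 65 × 282 = 18330.
DWL = ½ × 65 × (282 − 48) = 7605; fraction = 7605 / 18330 = 39/94.

DWL / government spending = 39/94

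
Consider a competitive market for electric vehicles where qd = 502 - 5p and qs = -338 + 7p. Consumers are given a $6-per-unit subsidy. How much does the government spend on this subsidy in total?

Government cost = $1017

Pre-subsidy: 502 - 5p = -338 + 7p gives p* = 70, q* = 152.
With the rebate, buyers effectively pay pb = ps − 6, where ps is the price sellers receive.
Demand in terms of ps becomes qd = 502 − 5(ps − 6) = 532 - 5ps. Setting this equal to supply: 532 - 5ps = -338 + 7ps, so ps = 72.5.
Buyers pay pb = 72.5 − 6 = 66.5; q' = -338 + 7·72.5 = 169.5.
Government outlay = subsidy × quantity = 6 × 169.5 = 1017.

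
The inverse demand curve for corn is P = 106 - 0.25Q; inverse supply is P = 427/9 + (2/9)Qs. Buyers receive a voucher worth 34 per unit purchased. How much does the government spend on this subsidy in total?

Government cost = 6664

Pre-subsidy: 106 - 0.25Q = 427/9 + (2/9)Q gives Q* = 124 and P* = 75.
With the rebate, buyers effectively pay Pb = Ps − 34, where Ps is the price sellers receive.
On the curves, Pb = 106 - 0.25Q and Ps = 427/9 + (2/9)Q; the wedge Ps − Pb = 34 gives 427/9 + (2/9)Q − (106 - 0.25Q) = 34, so Q' = 196.
Then Pb = 106 − 0.25·196 = 57 and Ps = 427/9 + (2/9)·196 = 91.
Government outlay = subsidy × quantity = 34 × 196 = 6664.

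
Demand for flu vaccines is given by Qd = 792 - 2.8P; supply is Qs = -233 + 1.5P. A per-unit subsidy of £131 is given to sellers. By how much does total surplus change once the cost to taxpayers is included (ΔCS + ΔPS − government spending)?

Net change in total surplus = -360381/43

Pre-subsidy: 792 - 2.8P = -233 + 1.5P gives P* = 10250/43, Q* = 5356/43.
With the subsidy, sellers receive Ps = Pb + 131 for each unit, where Pb is the price buyers pay.
Supply in terms of Pb becomes Qs = -233 + 1.5(Pb + 131) = -36.5 + 1.5Pb. Setting this equal to demand: 792 - 2.8Pb = -36.5 + 1.5Pb, so Pb = 8285/43.
Sellers receive Ps = 8285/43 + 131 = 13918/43; Q' = 792 − 2.8·(8285/43) = 10858/43.
ΔCS = ½(5356/43 + 10858/43)(10250/43 − 8285/43) = 15930255/1849; ΔPS = ½(5356/43 + 10858/43)(13918/43 − 10250/43) = 29736476/1849.
Government spending = 131 × 10858/43 = 1422398/43.
Net change = 15930255/1849 + 29736476/1849 − 1422398/43 = -360381/43. The loss equals the DWL triangle ½·131·5502/43.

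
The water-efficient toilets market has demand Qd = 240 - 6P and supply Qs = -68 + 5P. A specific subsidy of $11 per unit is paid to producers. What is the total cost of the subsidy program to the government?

Pre-subsidy: 240 - 6P = -68 + 5P gives P* = 28, Q* = 72.
With the subsidy, sellers receive Ps = Pb + 11 for each unit, where Pb is the price buyers pay.
Supply in terms of Pb becomes Qs = -68 + 5(Pb + 11) = -13 + 5Pb. Setting this equal to demand: 240 - 6Pb = -13 + 5Pb, so Pb = 23.
Sellers receive Ps = 23 + 11 = 34; Q' = 240 − 6·23 = 102.
Government outlay = subsidy × quantity = 11 × 102 = 1122.

Government cost = $1122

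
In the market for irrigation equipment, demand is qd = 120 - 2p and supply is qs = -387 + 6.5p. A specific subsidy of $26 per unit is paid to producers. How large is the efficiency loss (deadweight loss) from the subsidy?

Deadweight loss = 8788/17

Pre-subsidy: 120 - 2p = -387 + 6.5p gives p* = 1014/17, q* = 12/17.
With the subsidy, sellers receive ps = pb + 26 for each unit, where pb is the price buyers pay.
Supply in terms of pb becomes qs = -387 + 6.5(pb + 26) = -218 + 6.5pb. Setting this equal to demand: 120 - 2pb = -218 + 6.5pb, so pb = 676/17.
Sellers receive ps = 676/17 + 26 = 1118/17; q' = 120 − 2·(676/17) = 688/17.
The subsidy expands output by 688/17 − 12/17 = 676/17 past the efficient level; on those units the gap between marginal cost and willingness to pay runs from 0 up to 26.
DWL = ½ × 26 × 676/17 = 8788/17.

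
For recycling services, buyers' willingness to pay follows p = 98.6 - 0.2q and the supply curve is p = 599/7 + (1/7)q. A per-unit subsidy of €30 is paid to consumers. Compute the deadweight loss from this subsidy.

Deadweight loss = €1312.5

Pre-subsidy: 98.6 - 0.2q = 599/7 + (1/7)q gives q* = 38 and p* = 91.
With the rebate, buyers effectively pay pb = ps − 30, where ps is the price sellers receive.
On the curves, pb = 98.6 - 0.2q and ps = 599/7 + (1/7)q; the wedge ps − pb = 30 gives 599/7 + (1/7)q − (98.6 - 0.2q) = 30, so q' = 125.5.
Then pb = 98.6 − 0.2·125.5 = 73.5 and ps = 599/7 + (1/7)·125.5 = 103.5.
The subsidy expands output by 125.5 − 38 = 87.5 past the efficient level; on those units the gap between marginal cost and willingness to pay runs from 0 up to 30.
DWL = ½ × 30 × 87.5 = 1312.5.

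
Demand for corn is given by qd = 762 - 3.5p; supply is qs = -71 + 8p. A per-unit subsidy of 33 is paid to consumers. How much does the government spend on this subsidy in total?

Government cost = 446919/23

Pre-subsidy: 762 - 3.5p = -71 + 8p gives p* = 1666/23, q* = 11695/23.
With the rebate, buyers effectively pay pb = ps − 33, where ps is the price sellers receive.
Demand in terms of ps becomes qd = 762 − 3.5(ps − 33) = 877.5 - 3.5ps. Setting this equal to supply: 877.5 - 3.5ps = -71 + 8ps, so ps = 1897/23.
Buyers pay pb = 1897/23 − 33 = 1138/23; q' = -71 + 8·(1897/23) = 13543/23.
Government outlay = subsidy × quantity = 33 × 13543/23 = 446919/23.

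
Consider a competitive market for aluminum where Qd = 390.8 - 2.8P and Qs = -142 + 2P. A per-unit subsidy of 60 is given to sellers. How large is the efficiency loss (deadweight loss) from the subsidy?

Pre-subsidy: 390.8 - 2.8P = -142 + 2P gives P* = 111, Q* = 80.
With the subsidy, sellers receive Ps = Pb + 60 for each unit, where Pb is the price buyers pay.
Supply in terms of Pb becomes Qs = -142 + 2(Pb + 60) = -22 + 2Pb. Setting this equal to demand: 390.8 - 2.8Pb = -22 + 2Pb, so Pb = 86.
Sellers receive Ps = 86 + 60 = 146; Q' = 390.8 − 2.8·86 = 150.
The subsidy expands output by 150 − 80 = 70 past the efficient level; on those units the gap between marginal cost and willingness to pay runs from 0 up to 60.
DWL = ½ × 60 × 70 = 2100.

Deadweight loss = 2100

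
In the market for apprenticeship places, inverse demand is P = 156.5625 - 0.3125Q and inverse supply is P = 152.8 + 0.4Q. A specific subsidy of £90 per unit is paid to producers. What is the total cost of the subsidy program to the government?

Government cost = 225030/19

Pre-subsidy: 156.5625 - 0.3125Q = 152.8 + 0.4Q gives Q* = 301/57 and P* = 8830/57.
With the subsidy, sellers receive Ps = Pb + 90 for each unit, where Pb is the price buyers pay.
On the curves, Pb = 156.5625 - 0.3125Q and Ps = 152.8 + 0.4Q; the wedge Ps − Pb = 90 gives 152.8 + 0.4Q − (156.5625 - 0.3125Q) = 90, so Q' = 7501/57.
Then Pb = 156.5625 − 0.3125·(7501/57) = 6580/57 and Ps = 152.8 + 0.4·(7501/57) = 11710/57.
Government outlay = subsidy × quantity = 90 × 7501/57 = 225030/19.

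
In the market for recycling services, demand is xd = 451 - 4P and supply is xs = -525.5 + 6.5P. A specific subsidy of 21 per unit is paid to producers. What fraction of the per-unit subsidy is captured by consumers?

Pre-subsidy: 451 - 4P = -525.5 + 6.5P gives P* = 93, x* = 79.
With the subsidy, sellers receive Ps = Pb + 21 for each unit, where Pb is the price buyers pay.
Supply in terms of Pb becomes xs = -525.5 + 6.5(Pb + 21) = -389 + 6.5Pb. Setting this equal to demand: 451 - 4Pb = -389 + 6.5Pb, so Pb = 80.
Sellers receive Ps = 80 + 21 = 101; x' = 451 − 4·80 = 131.
Buyers' price falls by P* − Pb = 93 − 80 = 13; sellers' price rises by Ps − P* = 101 − 93 = 8.
So consumers capture 13/21 = 13/21 of each unit of subsidy.

Consumer share = 13/21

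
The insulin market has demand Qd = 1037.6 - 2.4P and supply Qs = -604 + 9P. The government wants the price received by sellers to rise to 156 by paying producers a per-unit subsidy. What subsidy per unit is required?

At a seller price of 156, quantity supplied is -604 + 9·156 = 800.
Buyers absorb 800 only when they pay Pb with 1037.6 − 2.4·Pb = 800, i.e. Pb = 99.
s = Ps − Pb = 156 − 99 = 57.

Required subsidy s = 57 per unit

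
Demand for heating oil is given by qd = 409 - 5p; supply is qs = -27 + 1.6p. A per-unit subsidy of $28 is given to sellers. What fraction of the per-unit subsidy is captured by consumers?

Consumer share = 8/33

Pre-subsidy: 409 - 5p = -27 + 1.6p gives p* = 2180/33, q* = 2597/33.
With the subsidy, sellers receive ps = pb + 28 for each unit, where pb is the price buyers pay.
Supply in terms of pb becomes qs = -27 + 1.6(pb + 28) = 17.8 + 1.6pb. Setting this equal to demand: 409 - 5pb = 17.8 + 1.6pb, so pb = 652/11.
Sellers receive ps = 652/11 + 28 = 960/11; q' = 409 − 5·(652/11) = 1239/11.
Buyers' price falls by p* − pb = 2180/33 − 652/11 = 224/33; sellers' price rises by ps − p* = 960/11 − 2180/33 = 700/33.
So consumers capture (224/33)/28 = 8/33 of each unit of subsidy.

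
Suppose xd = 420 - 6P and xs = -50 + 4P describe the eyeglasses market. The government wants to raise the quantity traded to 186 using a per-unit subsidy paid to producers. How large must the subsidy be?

Required subsidy s = 20 per unit

At x = 186, invert demand for the buyer price: Pb = (420 − 186)/6 = 39; invert supply for the seller price: Ps = (186 − (-50))/4 = 59.
The subsidy must fill the gap: s = Ps − Pb = 59 − 39 = 20.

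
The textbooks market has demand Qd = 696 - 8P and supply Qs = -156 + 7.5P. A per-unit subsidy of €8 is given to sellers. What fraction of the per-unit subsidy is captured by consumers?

Pre-subsidy: 696 - 8P = -156 + 7.5P gives P* = 1704/31, Q* = 7944/31.
With the subsidy, sellers receive Ps = Pb + 8 for each unit, where Pb is the price buyers pay.
Supply in terms of Pb becomes Qs = -156 + 7.5(Pb + 8) = -96 + 7.5Pb. Setting this equal to demand: 696 - 8Pb = -96 + 7.5Pb, so Pb = 1584/31.
Sellers receive Ps = 1584/31 + 8 = 1832/31; Q' = 696 − 8·(1584/31) = 8904/31.
Buyers' price falls by P* − Pb = 1704/31 − 1584/31 = 120/31; sellers' price rises by Ps − P* = 1832/31 − 1704/31 = 128/31.
So consumers capture (120/31)/8 = 15/31 of each unit of subsidy.

Consumer share = 15/31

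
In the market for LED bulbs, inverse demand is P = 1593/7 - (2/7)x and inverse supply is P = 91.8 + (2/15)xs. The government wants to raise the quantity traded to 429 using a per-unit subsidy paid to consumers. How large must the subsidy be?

At x = 429, from the demand curve buyers pay Pb = 1593/7 − (2/7)·429 = 105; from the supply curve sellers need Ps = 91.8 + (2/15)·429 = 149.
The subsidy must fill the gap: s = Ps − Pb = 149 − 105 = 44.

Required subsidy s = 44 per unit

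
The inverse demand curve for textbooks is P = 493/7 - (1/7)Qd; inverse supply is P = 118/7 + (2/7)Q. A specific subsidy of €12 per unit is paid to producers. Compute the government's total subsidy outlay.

Pre-subsidy: 493/7 - (1/7)Q = 118/7 + (2/7)Q gives Q* = 125 and P* = 368/7.
With the subsidy, sellers receive Ps = Pb + 12 for each unit, where Pb is the price buyers pay.
On the curves, Pb = 493/7 - (1/7)Q and Ps = 118/7 + (2/7)Q; the wedge Ps − Pb = 12 gives 118/7 + (2/7)Q − (493/7 - (1/7)Q) = 12, so Q' = 153.
Then Pb = 493/7 − (1/7)·153 = 340/7 and Ps = 118/7 + (2/7)·153 = 424/7.
Government outlay = subsidy × quantity = 12 × 153 = 1836.

Government cost = €1836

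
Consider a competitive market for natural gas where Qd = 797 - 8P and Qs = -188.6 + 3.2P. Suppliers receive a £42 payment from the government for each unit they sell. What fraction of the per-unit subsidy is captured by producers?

Producer share = 5/7

Pre-subsidy: 797 - 8P = -188.6 + 3.2P gives P* = 88, Q* = 93.
With the subsidy, sellers receive Ps = Pb + 42 for each unit, where Pb is the price buyers pay.
Supply in terms of Pb becomes Qs = -188.6 + 3.2(Pb + 42) = -54.2 + 3.2Pb. Setting this equal to demand: 797 - 8Pb = -54.2 + 3.2Pb, so Pb = 76.
Sellers receive Ps = 76 + 42 = 118; Q' = 797 − 8·76 = 189.
Buyers' price falls by P* − Pb = 88 − 76 = 12; sellers' price rises by Ps − P* = 118 − 88 = 30.
So producers capture 30/42 = 5/7 of each unit of subsidy.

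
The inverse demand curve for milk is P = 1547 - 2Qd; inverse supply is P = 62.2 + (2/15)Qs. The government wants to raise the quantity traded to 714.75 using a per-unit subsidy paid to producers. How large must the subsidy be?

Required subsidy s = 40 per unit

At Q = 714.75, from the demand curve buyers pay Pb = 1547 − 2·714.75 = 117.5; from the supply curve sellers need Ps = 62.2 + (2/15)·714.75 = 157.5.
The subsidy must fill the gap: s = Ps − Pb = 157.5 − 117.5 = 40.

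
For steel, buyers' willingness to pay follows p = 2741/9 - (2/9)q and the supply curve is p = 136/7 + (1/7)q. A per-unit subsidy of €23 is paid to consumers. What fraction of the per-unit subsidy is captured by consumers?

Pre-subsidy: 2741/9 - (2/9)q = 136/7 + (1/7)q gives q* = 781 and p* = 131.
With the rebate, buyers effectively pay pb = ps − 23, where ps is the price sellers receive.
On the curves, pb = 2741/9 - (2/9)q and ps = 136/7 + (1/7)q; the wedge ps − pb = 23 gives 136/7 + (1/7)q − (2741/9 - (2/9)q) = 23, so q' = 844.
Then pb = 2741/9 − (2/9)·844 = 117 and ps = 136/7 + (1/7)·844 = 140.
Buyers' price falls by p* − pb = 131 − 117 = 14; sellers' price rises by ps − p* = 140 − 131 = 9.
So consumers capture 14/23 = 14/23 of each unit of subsidy.

Consumer share = 14/23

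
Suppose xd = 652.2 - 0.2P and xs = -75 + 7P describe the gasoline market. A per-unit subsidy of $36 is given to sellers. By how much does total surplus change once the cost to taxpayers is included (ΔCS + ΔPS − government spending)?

Net change in total surplus = -$126

Pre-subsidy: 652.2 - 0.2P = -75 + 7P gives P* = 101, x* = 632.
With the subsidy, sellers receive Ps = Pb + 36 for each unit, where Pb is the price buyers pay.
Supply in terms of Pb becomes xs = -75 + 7(Pb + 36) = 177 + 7Pb. Setting this equal to demand: 652.2 - 0.2Pb = 177 + 7Pb, so Pb = 66.
Sellers receive Ps = 66 + 36 = 102; x' = 652.2 − 0.2·66 = 639.
ΔCS = ½(632 + 639)(101 − 66) = 22242.5; ΔPS = ½(632 + 639)(102 − 101) = 635.5.
Government spending = 36 × 639 = 23004.
Net change = 22242.5 + 635.5 − 23004 = -126. The loss equals the DWL triangle ½·36·7.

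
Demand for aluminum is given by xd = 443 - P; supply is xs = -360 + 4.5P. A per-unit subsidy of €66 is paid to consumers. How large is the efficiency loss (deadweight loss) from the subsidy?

Deadweight loss = €1782

Pre-subsidy: 443 - P = -360 + 4.5P gives P* = 146, x* = 297.
With the rebate, buyers effectively pay Pb = Ps − 66, where Ps is the price sellers receive.
Demand in terms of Ps becomes xd = 443 − 1(Ps − 66) = 509 - Ps. Setting this equal to supply: 509 - Ps = -360 + 4.5Ps, so Ps = 158.
Buyers pay Pb = 158 − 66 = 92; x' = -360 + 4.5·158 = 351.
The subsidy expands output by 351 − 297 = 54 past the efficient level; on those units the gap between marginal cost and willingness to pay runs from 0 up to 66.
DWL = ½ × 66 × 54 = 1782.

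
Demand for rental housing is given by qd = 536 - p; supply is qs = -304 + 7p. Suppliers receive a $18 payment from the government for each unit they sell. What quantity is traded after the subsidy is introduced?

Pre-subsidy: 536 - p = -304 + 7p gives p* = 105, q* = 431.
With the subsidy, sellers receive ps = pb + 18 for each unit, where pb is the price buyers pay.
Supply in terms of pb becomes qs = -304 + 7(pb + 18) = -178 + 7pb. Setting this equal to demand: 536 - pb = -178 + 7pb, so pb = 89.25.
Sellers receive ps = 89.25 + 18 = 107.25; q' = 536 − 1·89.25 = 446.75.

q' = 446.75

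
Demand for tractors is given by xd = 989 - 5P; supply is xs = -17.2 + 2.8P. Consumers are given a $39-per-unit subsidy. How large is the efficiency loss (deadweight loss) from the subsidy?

Deadweight loss = $1365

Pre-subsidy: 989 - 5P = -17.2 + 2.8P gives P* = 129, x* = 344.
With the rebate, buyers effectively pay Pb = Ps − 39, where Ps is the price sellers receive.
Demand in terms of Ps becomes xd = 989 − 5(Ps − 39) = 1184 - 5Ps. Setting this equal to supply: 1184 - 5Ps = -17.2 + 2.8Ps, so Ps = 154.
Buyers pay Pb = 154 − 39 = 115; x' = -17.2 + 2.8·154 = 414.
The subsidy expands output by 414 − 344 = 70 past the efficient level; on those units the gap between marginal cost and willingness to pay runs from 0 up to 39.
DWL = ½ × 39 × 70 = 1365.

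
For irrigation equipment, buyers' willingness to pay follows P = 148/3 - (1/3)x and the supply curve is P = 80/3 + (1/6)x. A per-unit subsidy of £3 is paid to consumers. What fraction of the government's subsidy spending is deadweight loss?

DWL / government spending = 9/154

Pre-subsidy: 148/3 - (1/3)x = 80/3 + (1/6)x gives x* = 136/3 and P* = 308/9.
With the rebate, buyers effectively pay Pb = Ps − 3, where Ps is the price sellers receive.
On the curves, Pb = 148/3 - (1/3)x and Ps = 80/3 + (1/6)x; the wedge Ps − Pb = 3 gives 80/3 + (1/6)x − (148/3 - (1/3)x) = 3, so x' = 154/3.
Then Pb = 148/3 − (1/3)·(154/3) = 290/9 and Ps = 80/3 + (1/6)·(154/3) = 317/9.
ΔCS = ½(136/3 + 154/3)(308/9 − 290/9) = 290/3; ΔPS = ½(136/3 + 154/3)(317/9 − 308/9) = 145/3.
Government spending = 3 × 154/3 = 154.
DWL = ½ × 3 × (154/3 − 136/3) = 9; fraction = 9 / 154 = 9/154.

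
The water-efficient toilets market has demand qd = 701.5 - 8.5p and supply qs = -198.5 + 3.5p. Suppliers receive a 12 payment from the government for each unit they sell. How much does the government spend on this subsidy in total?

Government cost = 1125

Pre-subsidy: 701.5 - 8.5p = -198.5 + 3.5p gives p* = 75, q* = 64.
With the subsidy, sellers receive ps = pb + 12 for each unit, where pb is the price buyers pay.
Supply in terms of pb becomes qs = -198.5 + 3.5(pb + 12) = -156.5 + 3.5pb. Setting this equal to demand: 701.5 - 8.5pb = -156.5 + 3.5pb, so pb = 71.5.
Sellers receive ps = 71.5 + 12 = 83.5; q' = 701.5 − 8.5·71.5 = 93.75.
Government outlay = subsidy × quantity = 12 × 93.75 = 1125.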